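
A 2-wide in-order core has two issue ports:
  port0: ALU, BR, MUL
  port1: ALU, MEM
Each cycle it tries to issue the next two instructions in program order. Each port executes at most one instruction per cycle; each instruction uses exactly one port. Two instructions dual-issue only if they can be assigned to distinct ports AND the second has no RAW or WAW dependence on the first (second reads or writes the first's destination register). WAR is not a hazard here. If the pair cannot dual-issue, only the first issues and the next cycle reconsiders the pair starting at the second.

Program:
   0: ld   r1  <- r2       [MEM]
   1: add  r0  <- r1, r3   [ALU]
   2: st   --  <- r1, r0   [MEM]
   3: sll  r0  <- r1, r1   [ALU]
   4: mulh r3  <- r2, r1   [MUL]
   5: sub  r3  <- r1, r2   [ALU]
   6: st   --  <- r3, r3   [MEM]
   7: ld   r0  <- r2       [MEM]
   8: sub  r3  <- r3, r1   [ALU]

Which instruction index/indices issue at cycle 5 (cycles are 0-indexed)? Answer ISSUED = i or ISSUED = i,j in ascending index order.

ISSUED = 6

t=0 i0:ld ; RAW r1
t=1 i1:add ; RAW r0
t=2 i2+i3:st+sll ; 2-wide
t=3 i4:mulh ; WAW r3
t=4 i5:sub ; RAW r3
t=5 i6:st ; no-port MEM/MEM
t=6 i7+i8:ld+sub ; 2-wide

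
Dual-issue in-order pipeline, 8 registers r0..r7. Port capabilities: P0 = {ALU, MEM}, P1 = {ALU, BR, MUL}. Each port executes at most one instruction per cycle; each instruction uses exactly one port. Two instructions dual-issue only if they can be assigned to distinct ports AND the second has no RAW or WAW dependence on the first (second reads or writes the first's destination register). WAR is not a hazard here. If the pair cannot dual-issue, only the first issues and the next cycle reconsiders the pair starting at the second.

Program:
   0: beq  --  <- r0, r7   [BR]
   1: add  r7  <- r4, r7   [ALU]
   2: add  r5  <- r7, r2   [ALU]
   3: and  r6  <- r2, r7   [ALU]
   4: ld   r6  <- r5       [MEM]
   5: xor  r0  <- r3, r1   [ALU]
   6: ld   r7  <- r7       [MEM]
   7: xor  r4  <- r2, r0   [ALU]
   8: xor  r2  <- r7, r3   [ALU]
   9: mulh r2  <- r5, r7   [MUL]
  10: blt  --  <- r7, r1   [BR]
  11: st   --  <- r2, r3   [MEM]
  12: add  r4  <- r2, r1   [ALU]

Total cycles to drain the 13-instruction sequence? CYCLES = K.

CYCLES = 8

  cy0 -> i0/i1 (beq.BR;add.ALU) pair
  cy1 -> i2/i3 (add.ALU;and.ALU) pair
  cy2 -> i4/i5 (ld.MEM;xor.ALU) pair
  cy3 -> i6/i7 (ld.MEM;xor.ALU) pair
  cy4 -> i8 (xor.ALU) WAW r2
  cy5 -> i9 (mulh.MUL) no-port MUL/BR
  cy6 -> i10/i11 (blt.BR;st.MEM) pair
  cy7 -> i12 (add.ALU) tail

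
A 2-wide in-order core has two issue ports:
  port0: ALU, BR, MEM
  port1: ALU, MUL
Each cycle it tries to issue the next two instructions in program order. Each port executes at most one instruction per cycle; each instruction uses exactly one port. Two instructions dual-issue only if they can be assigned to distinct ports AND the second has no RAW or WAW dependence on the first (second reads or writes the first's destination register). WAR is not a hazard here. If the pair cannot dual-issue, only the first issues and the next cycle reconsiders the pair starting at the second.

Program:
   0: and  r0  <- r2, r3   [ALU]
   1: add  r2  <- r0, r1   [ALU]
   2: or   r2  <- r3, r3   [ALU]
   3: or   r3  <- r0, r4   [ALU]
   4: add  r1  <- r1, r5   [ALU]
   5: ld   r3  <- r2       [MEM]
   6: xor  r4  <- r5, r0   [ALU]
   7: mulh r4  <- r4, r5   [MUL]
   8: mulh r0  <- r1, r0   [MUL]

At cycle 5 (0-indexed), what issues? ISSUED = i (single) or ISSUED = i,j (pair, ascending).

0. and.ALU @i0  | RAW r0
1. add.ALU @i1  | WAW r2
2. or.ALU/or.ALU @i2&i3  | 2-wide
3. add.ALU/ld.MEM @i4&i5  | 2-wide
4. xor.ALU @i6  | RAW+WAW r4
5. mulh.MUL @i7  | no-port MUL/MUL
6. mulh.MUL @i8  | tail

ISSUED = 7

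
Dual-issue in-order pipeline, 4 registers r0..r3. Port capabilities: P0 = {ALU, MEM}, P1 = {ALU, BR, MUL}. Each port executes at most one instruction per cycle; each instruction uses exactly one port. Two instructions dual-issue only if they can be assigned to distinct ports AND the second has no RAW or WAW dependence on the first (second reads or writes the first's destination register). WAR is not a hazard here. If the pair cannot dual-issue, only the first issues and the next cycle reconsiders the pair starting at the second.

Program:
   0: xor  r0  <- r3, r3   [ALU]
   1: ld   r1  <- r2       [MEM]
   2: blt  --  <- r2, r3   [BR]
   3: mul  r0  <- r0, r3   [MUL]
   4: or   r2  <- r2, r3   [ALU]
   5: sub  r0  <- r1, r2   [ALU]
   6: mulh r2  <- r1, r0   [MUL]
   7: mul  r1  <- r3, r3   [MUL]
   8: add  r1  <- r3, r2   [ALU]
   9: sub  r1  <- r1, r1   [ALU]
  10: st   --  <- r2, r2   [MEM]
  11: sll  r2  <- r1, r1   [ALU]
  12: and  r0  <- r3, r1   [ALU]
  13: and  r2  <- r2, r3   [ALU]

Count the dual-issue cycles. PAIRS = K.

0. xor/ld @i0&i1  | dual
1. blt @i2  | no-port BR/MUL
2. mul/or @i3&i4  | dual
3. sub @i5  | RAW r0
4. mulh @i6  | no-port MUL/MUL
5. mul @i7  | WAW r1
6. add @i8  | RAW+WAW r1
7. sub/st @i9&i10  | dual
8. sll/and @i11&i12  | dual
9. and @i13  | tail

PAIRS = 4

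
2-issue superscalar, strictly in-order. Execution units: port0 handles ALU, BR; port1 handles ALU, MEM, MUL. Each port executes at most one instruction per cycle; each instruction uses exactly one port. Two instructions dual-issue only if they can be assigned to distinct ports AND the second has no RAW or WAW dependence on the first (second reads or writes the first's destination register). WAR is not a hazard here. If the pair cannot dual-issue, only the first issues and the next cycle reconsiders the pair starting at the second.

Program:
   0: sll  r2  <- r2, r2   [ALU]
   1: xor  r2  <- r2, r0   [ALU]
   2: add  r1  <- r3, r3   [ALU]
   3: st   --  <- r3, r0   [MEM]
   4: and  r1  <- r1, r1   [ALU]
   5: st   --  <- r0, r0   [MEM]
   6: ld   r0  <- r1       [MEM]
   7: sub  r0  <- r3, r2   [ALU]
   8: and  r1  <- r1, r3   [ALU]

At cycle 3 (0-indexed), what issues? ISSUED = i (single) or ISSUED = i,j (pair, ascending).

t=0 i0:sll.ALU ; RAW+WAW r2
t=1 i1,i2:xor.ALU;add.ALU ; dual
t=2 i3,i4:st.MEM;and.ALU ; dual
t=3 i5:st.MEM ; no-port MEM/MEM
t=4 i6:ld.MEM ; WAW r0
t=5 i7,i8:sub.ALU;and.ALU ; dual

ISSUED = 5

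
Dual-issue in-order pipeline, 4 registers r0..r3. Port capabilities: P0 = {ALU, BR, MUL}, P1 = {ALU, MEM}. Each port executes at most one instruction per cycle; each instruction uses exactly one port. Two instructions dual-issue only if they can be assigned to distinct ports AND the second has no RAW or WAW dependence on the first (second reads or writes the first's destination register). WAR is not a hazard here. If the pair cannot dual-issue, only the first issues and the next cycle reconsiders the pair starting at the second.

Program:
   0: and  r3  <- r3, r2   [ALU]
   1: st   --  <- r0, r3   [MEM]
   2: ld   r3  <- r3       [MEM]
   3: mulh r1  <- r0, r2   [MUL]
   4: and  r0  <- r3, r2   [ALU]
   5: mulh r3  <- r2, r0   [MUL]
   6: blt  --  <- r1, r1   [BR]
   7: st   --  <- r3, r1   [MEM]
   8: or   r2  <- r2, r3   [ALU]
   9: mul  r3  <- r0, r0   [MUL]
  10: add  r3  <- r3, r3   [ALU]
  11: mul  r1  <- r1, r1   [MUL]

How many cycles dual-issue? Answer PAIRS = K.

[0] i0  and  -- RAW r3
[1] i1  st  -- no-port MEM/MEM
[2] i2,i3  ld/mulh  -- pair
[3] i4  and  -- RAW r0
[4] i5  mulh  -- no-port MUL/BR
[5] i6,i7  blt/st  -- pair
[6] i8,i9  or/mul  -- pair
[7] i10,i11  add/mul  -- pair

PAIRS = 4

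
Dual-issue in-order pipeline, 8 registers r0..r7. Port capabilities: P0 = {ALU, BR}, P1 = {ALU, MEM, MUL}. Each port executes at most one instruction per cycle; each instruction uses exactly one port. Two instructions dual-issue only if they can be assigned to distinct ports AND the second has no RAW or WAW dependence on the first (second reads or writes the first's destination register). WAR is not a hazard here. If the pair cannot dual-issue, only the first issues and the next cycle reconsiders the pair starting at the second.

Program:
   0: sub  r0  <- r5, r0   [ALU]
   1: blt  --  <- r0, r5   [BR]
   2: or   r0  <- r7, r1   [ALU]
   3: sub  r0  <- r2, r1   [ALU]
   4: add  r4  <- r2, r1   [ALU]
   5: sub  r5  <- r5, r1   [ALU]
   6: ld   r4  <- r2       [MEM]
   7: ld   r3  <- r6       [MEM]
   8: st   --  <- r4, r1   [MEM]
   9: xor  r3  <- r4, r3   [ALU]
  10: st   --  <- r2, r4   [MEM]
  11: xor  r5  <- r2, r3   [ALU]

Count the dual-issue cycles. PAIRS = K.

PAIRS = 5

  cy0 -> i0 (sub) RAW r0
  cy1 -> i1+i2 (blt;or) 2-wide
  cy2 -> i3+i4 (sub;add) 2-wide
  cy3 -> i5+i6 (sub;ld) 2-wide
  cy4 -> i7 (ld) no-port MEM/MEM
  cy5 -> i8+i9 (st;xor) 2-wide
  cy6 -> i10+i11 (st;xor) 2-wide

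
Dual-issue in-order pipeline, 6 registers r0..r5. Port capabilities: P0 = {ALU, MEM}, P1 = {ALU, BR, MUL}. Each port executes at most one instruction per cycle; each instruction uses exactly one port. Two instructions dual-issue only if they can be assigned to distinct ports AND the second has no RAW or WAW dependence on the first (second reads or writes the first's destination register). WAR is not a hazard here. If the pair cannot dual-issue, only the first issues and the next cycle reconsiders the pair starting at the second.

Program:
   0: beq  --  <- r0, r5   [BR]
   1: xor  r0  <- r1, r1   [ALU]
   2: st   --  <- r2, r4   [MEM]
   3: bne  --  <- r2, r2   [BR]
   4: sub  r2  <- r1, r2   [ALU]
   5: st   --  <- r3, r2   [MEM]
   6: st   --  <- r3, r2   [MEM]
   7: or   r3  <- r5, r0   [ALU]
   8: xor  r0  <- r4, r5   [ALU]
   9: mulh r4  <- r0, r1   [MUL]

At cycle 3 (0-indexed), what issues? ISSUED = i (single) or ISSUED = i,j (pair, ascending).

t=0 i0+i1:beq.BR/xor.ALU ; 2-wide
t=1 i2+i3:st.MEM/bne.BR ; 2-wide
t=2 i4:sub.ALU ; RAW r2
t=3 i5:st.MEM ; no-port MEM/MEM
t=4 i6+i7:st.MEM/or.ALU ; 2-wide
t=5 i8:xor.ALU ; RAW r0
t=6 i9:mulh.MUL ; tail

ISSUED = 5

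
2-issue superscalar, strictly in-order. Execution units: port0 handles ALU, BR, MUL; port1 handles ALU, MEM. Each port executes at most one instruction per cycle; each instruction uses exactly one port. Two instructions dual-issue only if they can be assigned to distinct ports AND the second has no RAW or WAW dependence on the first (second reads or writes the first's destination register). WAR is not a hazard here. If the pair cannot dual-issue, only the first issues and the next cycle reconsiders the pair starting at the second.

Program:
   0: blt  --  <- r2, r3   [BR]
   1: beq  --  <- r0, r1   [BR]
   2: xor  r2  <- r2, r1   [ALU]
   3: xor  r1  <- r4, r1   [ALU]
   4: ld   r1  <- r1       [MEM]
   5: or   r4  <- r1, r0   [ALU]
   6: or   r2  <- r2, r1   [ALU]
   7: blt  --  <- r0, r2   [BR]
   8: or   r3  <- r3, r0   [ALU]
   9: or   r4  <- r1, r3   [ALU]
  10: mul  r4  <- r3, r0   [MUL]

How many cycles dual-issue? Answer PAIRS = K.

PAIRS = 3

#0 head=0: blt i0 no-port BR/BR
#1 head=1: beq+xor i1+i2 dual
#2 head=3: xor i3 RAW+WAW r1
#3 head=4: ld i4 RAW r1
#4 head=5: or+or i5+i6 dual
#5 head=7: blt+or i7+i8 dual
#6 head=9: or i9 WAW r4
#7 head=10: mul i10 tail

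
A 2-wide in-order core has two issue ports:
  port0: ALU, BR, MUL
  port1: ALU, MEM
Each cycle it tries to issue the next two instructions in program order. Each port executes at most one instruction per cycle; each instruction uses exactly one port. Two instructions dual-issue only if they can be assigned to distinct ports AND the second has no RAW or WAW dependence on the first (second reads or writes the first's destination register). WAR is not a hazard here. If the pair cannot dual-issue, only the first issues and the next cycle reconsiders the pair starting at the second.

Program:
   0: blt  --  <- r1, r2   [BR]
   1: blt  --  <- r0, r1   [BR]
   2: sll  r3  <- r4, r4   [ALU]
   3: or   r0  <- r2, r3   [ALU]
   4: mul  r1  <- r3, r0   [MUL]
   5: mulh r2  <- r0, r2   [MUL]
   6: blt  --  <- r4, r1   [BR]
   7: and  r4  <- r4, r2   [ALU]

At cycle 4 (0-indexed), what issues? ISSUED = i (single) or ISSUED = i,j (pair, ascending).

[0] i0  blt.BR  -- no-port BR/BR
[1] i1,i2  blt.BR;sll.ALU  -- dual
[2] i3  or.ALU  -- RAW r0
[3] i4  mul.MUL  -- no-port MUL/MUL
[4] i5  mulh.MUL  -- no-port MUL/BR
[5] i6,i7  blt.BR;and.ALU  -- dual

ISSUED = 5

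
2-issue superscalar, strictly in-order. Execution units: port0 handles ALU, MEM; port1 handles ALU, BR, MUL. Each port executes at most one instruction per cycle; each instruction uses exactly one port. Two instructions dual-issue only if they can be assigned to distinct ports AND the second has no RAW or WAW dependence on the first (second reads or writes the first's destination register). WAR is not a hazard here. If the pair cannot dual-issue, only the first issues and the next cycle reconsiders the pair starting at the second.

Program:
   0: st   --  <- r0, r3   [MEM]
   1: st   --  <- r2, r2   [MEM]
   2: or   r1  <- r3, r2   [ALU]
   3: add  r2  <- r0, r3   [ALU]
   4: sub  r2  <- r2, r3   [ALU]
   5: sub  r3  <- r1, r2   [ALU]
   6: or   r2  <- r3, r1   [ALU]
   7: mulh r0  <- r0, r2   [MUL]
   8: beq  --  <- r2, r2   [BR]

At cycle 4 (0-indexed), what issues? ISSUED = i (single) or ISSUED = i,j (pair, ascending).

ISSUED = 5

#0 head=0: st.MEM i0 no-port MEM/MEM
#1 head=1: st.MEM or.ALU i1+i2 pair
#2 head=3: add.ALU i3 RAW+WAW r2
#3 head=4: sub.ALU i4 RAW r2
#4 head=5: sub.ALU i5 RAW r3
#5 head=6: or.ALU i6 RAW r2
#6 head=7: mulh.MUL i7 no-port MUL/BR
#7 head=8: beq.BR i8 tail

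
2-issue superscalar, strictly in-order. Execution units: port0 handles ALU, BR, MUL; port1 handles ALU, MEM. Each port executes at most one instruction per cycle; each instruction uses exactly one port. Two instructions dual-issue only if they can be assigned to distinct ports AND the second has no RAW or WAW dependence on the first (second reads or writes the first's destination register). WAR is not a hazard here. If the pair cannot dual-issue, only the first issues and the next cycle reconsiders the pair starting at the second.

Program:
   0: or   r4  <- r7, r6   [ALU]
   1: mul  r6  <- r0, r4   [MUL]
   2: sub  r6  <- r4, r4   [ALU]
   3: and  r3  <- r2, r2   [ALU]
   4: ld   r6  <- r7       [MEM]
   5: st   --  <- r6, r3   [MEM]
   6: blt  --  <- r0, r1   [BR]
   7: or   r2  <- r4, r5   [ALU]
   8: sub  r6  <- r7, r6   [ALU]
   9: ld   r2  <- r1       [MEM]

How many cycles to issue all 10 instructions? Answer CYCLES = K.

#0 head=0: or i0 RAW r4
#1 head=1: mul i1 WAW r6
#2 head=2: sub and i2+i3 2-wide
#3 head=4: ld i4 no-port MEM/MEM
#4 head=5: st blt i5+i6 2-wide
#5 head=7: or sub i7+i8 2-wide
#6 head=9: ld i9 tail

CYCLES = 7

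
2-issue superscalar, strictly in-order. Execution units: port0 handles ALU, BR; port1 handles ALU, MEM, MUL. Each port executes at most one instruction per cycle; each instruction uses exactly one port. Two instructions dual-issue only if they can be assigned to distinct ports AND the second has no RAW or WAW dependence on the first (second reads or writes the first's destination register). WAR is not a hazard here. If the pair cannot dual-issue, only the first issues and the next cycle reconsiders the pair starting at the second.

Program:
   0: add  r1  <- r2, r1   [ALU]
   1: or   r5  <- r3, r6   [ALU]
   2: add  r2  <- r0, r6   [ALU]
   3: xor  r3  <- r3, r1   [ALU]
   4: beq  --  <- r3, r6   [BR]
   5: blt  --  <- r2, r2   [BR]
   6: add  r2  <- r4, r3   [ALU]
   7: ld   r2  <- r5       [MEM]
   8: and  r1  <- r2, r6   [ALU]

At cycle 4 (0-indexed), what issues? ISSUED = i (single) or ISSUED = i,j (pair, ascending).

t=0 i0/i1:add;or ; dual
t=1 i2/i3:add;xor ; dual
t=2 i4:beq ; no-port BR/BR
t=3 i5/i6:blt;add ; dual
t=4 i7:ld ; RAW r2
t=5 i8:and ; tail

ISSUED = 7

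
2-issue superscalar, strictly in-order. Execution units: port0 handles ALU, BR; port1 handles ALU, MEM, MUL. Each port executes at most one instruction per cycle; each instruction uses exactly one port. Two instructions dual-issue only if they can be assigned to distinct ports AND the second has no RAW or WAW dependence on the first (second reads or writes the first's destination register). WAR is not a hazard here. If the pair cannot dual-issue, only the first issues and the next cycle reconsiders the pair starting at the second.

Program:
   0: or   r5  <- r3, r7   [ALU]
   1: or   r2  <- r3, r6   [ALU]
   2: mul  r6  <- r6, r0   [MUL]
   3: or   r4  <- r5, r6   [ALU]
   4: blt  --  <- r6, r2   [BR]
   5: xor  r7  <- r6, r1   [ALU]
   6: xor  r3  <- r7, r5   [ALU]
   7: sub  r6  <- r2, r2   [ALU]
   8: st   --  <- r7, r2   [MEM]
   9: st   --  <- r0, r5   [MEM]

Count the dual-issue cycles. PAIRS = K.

PAIRS = 3

0. or.ALU/or.ALU @i0&i1  | dual
1. mul.MUL @i2  | RAW r6
2. or.ALU/blt.BR @i3&i4  | dual
3. xor.ALU @i5  | RAW r7
4. xor.ALU/sub.ALU @i6&i7  | dual
5. st.MEM @i8  | no-port MEM/MEM
6. st.MEM @i9  | tail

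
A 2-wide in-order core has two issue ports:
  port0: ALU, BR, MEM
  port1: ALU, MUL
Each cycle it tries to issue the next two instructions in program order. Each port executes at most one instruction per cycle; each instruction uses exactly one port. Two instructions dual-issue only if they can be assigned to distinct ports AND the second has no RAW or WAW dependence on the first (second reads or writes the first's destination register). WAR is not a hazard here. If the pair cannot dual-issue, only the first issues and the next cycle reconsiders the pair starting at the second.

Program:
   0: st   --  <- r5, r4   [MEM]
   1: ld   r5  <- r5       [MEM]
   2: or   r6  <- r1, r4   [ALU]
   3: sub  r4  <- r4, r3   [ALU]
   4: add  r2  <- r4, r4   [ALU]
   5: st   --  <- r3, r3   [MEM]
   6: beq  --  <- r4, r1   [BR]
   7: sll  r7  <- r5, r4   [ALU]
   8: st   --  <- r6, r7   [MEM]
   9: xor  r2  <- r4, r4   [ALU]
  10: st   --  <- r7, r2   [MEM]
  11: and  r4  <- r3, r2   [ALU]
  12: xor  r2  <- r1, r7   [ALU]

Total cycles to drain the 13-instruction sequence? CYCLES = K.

[0] i0  st  -- no-port MEM/MEM
[1] i1+i2  ld;or  -- 2-wide
[2] i3  sub  -- RAW r4
[3] i4+i5  add;st  -- 2-wide
[4] i6+i7  beq;sll  -- 2-wide
[5] i8+i9  st;xor  -- 2-wide
[6] i10+i11  st;and  -- 2-wide
[7] i12  xor  -- tail

CYCLES = 8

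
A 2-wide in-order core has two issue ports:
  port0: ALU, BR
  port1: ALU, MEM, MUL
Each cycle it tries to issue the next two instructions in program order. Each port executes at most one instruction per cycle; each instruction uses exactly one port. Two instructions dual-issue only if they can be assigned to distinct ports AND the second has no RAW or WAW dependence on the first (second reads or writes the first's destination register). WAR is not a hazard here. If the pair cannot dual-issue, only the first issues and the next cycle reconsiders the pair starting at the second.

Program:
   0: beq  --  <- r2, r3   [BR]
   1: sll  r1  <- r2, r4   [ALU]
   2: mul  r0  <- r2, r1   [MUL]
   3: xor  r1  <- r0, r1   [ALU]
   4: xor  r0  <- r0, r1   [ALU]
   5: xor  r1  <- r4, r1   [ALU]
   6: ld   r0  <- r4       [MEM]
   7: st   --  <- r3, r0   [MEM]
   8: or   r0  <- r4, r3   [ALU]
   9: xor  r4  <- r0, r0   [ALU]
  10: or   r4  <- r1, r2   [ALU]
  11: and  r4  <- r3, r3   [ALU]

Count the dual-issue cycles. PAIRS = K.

#0 head=0: beq sll i0,i1 dual
#1 head=2: mul i2 RAW r0
#2 head=3: xor i3 RAW r1
#3 head=4: xor xor i4,i5 dual
#4 head=6: ld i6 no-port MEM/MEM
#5 head=7: st or i7,i8 dual
#6 head=9: xor i9 WAW r4
#7 head=10: or i10 WAW r4
#8 head=11: and i11 tail

PAIRS = 3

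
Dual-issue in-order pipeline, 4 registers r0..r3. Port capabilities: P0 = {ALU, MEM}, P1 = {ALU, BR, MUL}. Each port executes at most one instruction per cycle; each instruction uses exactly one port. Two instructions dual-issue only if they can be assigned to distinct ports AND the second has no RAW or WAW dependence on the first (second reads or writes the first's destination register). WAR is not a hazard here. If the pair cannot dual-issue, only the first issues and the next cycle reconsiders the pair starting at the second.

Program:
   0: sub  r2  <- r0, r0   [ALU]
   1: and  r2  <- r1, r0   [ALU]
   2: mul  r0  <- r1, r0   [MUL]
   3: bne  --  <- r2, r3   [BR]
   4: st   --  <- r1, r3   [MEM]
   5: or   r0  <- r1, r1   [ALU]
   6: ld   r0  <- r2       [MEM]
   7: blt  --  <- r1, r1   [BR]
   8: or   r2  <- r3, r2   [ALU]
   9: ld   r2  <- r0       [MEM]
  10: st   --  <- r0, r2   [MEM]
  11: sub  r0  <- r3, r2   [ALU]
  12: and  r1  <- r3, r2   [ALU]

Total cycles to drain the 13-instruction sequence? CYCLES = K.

#0 head=0: sub.ALU i0 WAW r2
#1 head=1: and.ALU/mul.MUL i1&i2 2-wide
#2 head=3: bne.BR/st.MEM i3&i4 2-wide
#3 head=5: or.ALU i5 WAW r0
#4 head=6: ld.MEM/blt.BR i6&i7 2-wide
#5 head=8: or.ALU i8 WAW r2
#6 head=9: ld.MEM i9 no-port MEM/MEM
#7 head=10: st.MEM/sub.ALU i10&i11 2-wide
#8 head=12: and.ALU i12 tail

CYCLES = 9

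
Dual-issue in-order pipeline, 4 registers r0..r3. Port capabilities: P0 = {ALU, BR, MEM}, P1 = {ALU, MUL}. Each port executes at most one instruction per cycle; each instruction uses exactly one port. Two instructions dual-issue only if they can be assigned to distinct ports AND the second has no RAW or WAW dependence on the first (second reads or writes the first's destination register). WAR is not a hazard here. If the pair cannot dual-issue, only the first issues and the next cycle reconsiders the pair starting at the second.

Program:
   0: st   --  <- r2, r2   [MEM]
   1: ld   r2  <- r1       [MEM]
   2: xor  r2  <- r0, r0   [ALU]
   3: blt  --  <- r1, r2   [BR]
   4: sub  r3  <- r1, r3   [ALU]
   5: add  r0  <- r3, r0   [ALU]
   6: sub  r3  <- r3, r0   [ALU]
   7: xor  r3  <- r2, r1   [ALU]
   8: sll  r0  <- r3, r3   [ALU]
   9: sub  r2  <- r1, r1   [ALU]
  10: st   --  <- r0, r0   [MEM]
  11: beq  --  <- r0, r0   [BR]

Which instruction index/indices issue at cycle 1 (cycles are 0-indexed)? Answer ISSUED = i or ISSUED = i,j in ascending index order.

[0] i0  st.MEM  -- no-port MEM/MEM
[1] i1  ld.MEM  -- WAW r2
[2] i2  xor.ALU  -- RAW r2
[3] i3&i4  blt.BR/sub.ALU  -- 2-wide
[4] i5  add.ALU  -- RAW r0
[5] i6  sub.ALU  -- WAW r3
[6] i7  xor.ALU  -- RAW r3
[7] i8&i9  sll.ALU/sub.ALU  -- 2-wide
[8] i10  st.MEM  -- no-port MEM/BR
[9] i11  beq.BR  -- tail

ISSUED = 1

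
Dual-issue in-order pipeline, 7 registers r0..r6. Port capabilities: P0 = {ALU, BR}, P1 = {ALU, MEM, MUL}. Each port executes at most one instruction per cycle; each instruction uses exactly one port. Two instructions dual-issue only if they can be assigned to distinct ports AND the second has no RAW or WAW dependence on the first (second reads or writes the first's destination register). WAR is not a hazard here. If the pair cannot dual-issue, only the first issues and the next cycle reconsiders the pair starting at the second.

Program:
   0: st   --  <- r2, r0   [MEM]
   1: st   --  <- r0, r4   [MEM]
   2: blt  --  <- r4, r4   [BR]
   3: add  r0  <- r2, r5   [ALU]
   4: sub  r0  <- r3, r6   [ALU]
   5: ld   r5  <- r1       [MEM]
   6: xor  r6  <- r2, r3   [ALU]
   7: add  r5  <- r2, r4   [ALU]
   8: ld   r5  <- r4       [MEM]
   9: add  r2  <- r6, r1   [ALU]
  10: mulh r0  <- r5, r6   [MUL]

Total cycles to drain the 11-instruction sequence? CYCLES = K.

t=0 i0:st ; no-port MEM/MEM
t=1 i1+i2:st blt ; 2-wide
t=2 i3:add ; WAW r0
t=3 i4+i5:sub ld ; 2-wide
t=4 i6+i7:xor add ; 2-wide
t=5 i8+i9:ld add ; 2-wide
t=6 i10:mulh ; tail

CYCLES = 7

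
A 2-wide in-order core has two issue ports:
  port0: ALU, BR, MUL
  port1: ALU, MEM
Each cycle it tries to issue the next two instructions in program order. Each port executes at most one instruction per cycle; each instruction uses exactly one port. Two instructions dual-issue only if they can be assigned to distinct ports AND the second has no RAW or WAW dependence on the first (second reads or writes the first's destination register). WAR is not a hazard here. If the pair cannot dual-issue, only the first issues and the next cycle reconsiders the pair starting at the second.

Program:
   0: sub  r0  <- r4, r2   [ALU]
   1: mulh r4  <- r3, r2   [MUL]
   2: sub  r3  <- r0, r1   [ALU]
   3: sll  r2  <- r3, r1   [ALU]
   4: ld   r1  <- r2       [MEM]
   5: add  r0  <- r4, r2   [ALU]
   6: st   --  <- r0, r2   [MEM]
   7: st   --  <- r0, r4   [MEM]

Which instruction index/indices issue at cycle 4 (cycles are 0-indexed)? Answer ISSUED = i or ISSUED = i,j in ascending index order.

[0] i0+i1  sub.ALU/mulh.MUL  -- pair
[1] i2  sub.ALU  -- RAW r3
[2] i3  sll.ALU  -- RAW r2
[3] i4+i5  ld.MEM/add.ALU  -- pair
[4] i6  st.MEM  -- no-port MEM/MEM
[5] i7  st.MEM  -- tail

ISSUED = 6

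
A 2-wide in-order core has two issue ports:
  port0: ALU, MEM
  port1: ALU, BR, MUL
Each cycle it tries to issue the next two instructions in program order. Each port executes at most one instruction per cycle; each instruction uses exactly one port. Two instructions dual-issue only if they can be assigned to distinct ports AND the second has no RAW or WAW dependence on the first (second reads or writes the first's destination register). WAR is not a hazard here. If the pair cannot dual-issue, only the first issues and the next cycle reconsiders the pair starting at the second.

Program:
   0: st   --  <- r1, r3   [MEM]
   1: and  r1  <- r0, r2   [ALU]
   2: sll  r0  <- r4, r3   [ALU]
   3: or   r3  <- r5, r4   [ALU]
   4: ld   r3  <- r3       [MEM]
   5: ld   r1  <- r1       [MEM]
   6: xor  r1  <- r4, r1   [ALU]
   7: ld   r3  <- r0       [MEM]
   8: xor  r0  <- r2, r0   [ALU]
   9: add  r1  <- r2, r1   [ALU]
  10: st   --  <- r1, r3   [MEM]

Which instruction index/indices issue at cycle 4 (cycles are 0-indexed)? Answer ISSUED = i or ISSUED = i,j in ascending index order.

ISSUED = 6,7

c0: i0,i1 st.MEM+and.ALU  2-wide
c1: i2,i3 sll.ALU+or.ALU  2-wide
c2: i4 ld.MEM  no-port MEM/MEM
c3: i5 ld.MEM  RAW+WAW r1
c4: i6,i7 xor.ALU+ld.MEM  2-wide
c5: i8,i9 xor.ALU+add.ALU  2-wide
c6: i10 st.MEM  tail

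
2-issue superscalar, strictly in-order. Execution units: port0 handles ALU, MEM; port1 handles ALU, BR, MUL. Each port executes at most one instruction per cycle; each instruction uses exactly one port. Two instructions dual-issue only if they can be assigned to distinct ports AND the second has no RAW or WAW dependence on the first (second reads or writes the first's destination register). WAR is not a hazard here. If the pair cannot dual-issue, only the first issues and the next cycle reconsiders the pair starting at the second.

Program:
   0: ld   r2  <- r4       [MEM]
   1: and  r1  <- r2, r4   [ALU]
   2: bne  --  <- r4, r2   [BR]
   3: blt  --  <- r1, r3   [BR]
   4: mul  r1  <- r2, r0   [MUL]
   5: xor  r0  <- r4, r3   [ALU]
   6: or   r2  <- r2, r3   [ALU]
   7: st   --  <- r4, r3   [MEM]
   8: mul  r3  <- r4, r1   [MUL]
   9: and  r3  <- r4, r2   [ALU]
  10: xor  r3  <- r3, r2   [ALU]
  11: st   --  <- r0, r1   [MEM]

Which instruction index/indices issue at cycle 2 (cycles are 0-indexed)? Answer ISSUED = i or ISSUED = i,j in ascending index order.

ISSUED = 3

  cy0 -> i0 (ld) RAW r2
  cy1 -> i1+i2 (and bne) pair
  cy2 -> i3 (blt) no-port BR/MUL
  cy3 -> i4+i5 (mul xor) pair
  cy4 -> i6+i7 (or st) pair
  cy5 -> i8 (mul) WAW r3
  cy6 -> i9 (and) RAW+WAW r3
  cy7 -> i10+i11 (xor st) pair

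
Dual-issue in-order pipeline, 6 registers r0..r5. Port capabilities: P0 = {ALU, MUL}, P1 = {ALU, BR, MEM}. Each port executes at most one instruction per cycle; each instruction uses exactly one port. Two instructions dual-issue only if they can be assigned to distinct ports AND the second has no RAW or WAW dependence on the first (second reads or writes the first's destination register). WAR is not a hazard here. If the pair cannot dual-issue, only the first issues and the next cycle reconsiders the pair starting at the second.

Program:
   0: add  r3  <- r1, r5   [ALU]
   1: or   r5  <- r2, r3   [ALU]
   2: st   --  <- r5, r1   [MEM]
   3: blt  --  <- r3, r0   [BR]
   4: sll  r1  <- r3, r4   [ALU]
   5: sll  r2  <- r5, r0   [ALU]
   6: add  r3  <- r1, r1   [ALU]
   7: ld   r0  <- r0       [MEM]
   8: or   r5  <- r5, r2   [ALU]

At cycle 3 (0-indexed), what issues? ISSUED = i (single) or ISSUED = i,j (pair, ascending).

ISSUED = 3,4

t=0 i0:add.ALU ; RAW r3
t=1 i1:or.ALU ; RAW r5
t=2 i2:st.MEM ; no-port MEM/BR
t=3 i3,i4:blt.BR sll.ALU ; pair
t=4 i5,i6:sll.ALU add.ALU ; pair
t=5 i7,i8:ld.MEM or.ALU ; pair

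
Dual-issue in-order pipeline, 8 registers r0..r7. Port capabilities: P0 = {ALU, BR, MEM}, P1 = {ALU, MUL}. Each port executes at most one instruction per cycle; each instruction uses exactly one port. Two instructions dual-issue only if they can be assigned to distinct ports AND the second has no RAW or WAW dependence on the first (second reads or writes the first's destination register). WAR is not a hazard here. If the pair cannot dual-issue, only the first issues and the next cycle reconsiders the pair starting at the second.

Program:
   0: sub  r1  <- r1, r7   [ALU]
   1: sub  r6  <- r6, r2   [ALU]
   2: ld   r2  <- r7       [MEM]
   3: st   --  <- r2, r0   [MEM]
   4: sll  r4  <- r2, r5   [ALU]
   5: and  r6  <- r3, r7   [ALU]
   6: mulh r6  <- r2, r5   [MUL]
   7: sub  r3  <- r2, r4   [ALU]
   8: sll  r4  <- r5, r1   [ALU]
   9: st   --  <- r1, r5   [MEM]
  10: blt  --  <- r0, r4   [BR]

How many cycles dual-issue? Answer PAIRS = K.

PAIRS = 4

[0] i0/i1  sub sub  -- 2-wide
[1] i2  ld  -- no-port MEM/MEM
[2] i3/i4  st sll  -- 2-wide
[3] i5  and  -- WAW r6
[4] i6/i7  mulh sub  -- 2-wide
[5] i8/i9  sll st  -- 2-wide
[6] i10  blt  -- tail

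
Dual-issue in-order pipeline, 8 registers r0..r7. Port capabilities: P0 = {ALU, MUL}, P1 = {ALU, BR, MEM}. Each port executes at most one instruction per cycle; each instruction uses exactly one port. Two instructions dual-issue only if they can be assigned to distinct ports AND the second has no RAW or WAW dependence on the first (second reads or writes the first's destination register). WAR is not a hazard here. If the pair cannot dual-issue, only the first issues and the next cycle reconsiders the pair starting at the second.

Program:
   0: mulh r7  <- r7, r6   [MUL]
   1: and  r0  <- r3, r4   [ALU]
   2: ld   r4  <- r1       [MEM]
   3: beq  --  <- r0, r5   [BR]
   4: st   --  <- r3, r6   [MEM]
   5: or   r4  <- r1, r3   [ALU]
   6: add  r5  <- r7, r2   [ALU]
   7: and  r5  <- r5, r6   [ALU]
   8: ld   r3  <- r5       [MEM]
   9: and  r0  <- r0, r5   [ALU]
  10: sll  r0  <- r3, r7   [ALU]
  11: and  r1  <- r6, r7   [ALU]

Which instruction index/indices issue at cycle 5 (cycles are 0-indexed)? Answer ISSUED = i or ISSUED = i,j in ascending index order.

t=0 i0,i1:mulh.MUL;and.ALU ; 2-wide
t=1 i2:ld.MEM ; no-port MEM/BR
t=2 i3:beq.BR ; no-port BR/MEM
t=3 i4,i5:st.MEM;or.ALU ; 2-wide
t=4 i6:add.ALU ; RAW+WAW r5
t=5 i7:and.ALU ; RAW r5
t=6 i8,i9:ld.MEM;and.ALU ; 2-wide
t=7 i10,i11:sll.ALU;and.ALU ; 2-wide

ISSUED = 7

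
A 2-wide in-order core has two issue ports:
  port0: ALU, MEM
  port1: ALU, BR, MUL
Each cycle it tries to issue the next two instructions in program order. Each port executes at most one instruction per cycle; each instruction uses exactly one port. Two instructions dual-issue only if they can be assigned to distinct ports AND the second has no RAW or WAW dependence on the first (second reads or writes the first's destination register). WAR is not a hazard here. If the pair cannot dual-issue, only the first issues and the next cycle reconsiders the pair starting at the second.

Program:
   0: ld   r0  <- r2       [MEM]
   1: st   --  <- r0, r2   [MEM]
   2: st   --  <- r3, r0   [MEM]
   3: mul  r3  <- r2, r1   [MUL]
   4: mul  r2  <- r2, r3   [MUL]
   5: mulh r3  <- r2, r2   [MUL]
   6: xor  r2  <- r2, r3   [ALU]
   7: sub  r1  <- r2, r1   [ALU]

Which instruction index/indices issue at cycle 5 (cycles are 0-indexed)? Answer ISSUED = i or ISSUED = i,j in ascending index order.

ISSUED = 6

[0] i0  ld  -- no-port MEM/MEM
[1] i1  st  -- no-port MEM/MEM
[2] i2,i3  st mul  -- dual
[3] i4  mul  -- no-port MUL/MUL
[4] i5  mulh  -- RAW r3
[5] i6  xor  -- RAW r2
[6] i7  sub  -- tail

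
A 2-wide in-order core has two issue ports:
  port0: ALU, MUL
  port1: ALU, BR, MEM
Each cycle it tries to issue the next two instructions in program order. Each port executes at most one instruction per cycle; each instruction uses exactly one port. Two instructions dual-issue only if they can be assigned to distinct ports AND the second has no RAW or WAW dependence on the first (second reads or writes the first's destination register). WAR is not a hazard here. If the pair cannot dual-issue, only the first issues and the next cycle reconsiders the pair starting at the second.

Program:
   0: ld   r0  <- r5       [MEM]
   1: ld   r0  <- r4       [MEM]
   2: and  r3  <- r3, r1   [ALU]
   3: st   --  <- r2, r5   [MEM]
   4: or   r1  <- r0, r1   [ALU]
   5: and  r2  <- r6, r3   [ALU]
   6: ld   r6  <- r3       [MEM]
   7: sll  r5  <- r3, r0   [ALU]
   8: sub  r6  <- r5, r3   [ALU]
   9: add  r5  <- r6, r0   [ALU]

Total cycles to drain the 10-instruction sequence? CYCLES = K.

CYCLES = 7

t=0 i0:ld ; no-port MEM/MEM
t=1 i1/i2:ld and ; 2-wide
t=2 i3/i4:st or ; 2-wide
t=3 i5/i6:and ld ; 2-wide
t=4 i7:sll ; RAW r5
t=5 i8:sub ; RAW r6
t=6 i9:add ; tail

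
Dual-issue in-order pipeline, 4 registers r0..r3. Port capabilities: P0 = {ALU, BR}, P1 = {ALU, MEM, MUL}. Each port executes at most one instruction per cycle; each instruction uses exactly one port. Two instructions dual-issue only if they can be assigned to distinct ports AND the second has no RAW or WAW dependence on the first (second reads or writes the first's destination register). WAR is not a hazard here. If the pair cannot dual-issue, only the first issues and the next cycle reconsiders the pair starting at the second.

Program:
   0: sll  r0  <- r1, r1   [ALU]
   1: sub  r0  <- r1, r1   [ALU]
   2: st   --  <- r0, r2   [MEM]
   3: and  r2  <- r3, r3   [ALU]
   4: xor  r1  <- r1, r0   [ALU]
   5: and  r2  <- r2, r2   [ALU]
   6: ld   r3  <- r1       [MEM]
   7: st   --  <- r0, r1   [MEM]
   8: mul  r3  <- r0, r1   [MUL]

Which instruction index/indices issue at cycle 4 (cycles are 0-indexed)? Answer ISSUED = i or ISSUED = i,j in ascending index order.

ISSUED = 6

0. sll.ALU @i0  | WAW r0
1. sub.ALU @i1  | RAW r0
2. st.MEM/and.ALU @i2&i3  | 2-wide
3. xor.ALU/and.ALU @i4&i5  | 2-wide
4. ld.MEM @i6  | no-port MEM/MEM
5. st.MEM @i7  | no-port MEM/MUL
6. mul.MUL @i8  | tail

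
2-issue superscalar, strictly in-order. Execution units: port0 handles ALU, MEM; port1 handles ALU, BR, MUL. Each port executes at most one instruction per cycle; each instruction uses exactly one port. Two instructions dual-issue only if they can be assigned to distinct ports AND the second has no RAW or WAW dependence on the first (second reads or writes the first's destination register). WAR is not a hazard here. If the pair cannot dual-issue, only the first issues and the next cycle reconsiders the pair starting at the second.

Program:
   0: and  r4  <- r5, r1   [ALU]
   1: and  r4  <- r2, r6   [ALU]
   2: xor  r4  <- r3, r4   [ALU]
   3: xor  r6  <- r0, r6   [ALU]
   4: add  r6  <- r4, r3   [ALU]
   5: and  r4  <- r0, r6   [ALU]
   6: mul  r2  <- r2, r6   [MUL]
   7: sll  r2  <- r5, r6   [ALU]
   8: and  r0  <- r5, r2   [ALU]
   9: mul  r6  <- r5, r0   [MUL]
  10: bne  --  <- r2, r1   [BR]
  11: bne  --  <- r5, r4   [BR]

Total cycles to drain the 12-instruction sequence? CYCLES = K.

0. and.ALU @i0  | WAW r4
1. and.ALU @i1  | RAW+WAW r4
2. xor.ALU;xor.ALU @i2+i3  | dual
3. add.ALU @i4  | RAW r6
4. and.ALU;mul.MUL @i5+i6  | dual
5. sll.ALU @i7  | RAW r2
6. and.ALU @i8  | RAW r0
7. mul.MUL @i9  | no-port MUL/BR
8. bne.BR @i10  | no-port BR/BR
9. bne.BR @i11  | tail

CYCLES = 10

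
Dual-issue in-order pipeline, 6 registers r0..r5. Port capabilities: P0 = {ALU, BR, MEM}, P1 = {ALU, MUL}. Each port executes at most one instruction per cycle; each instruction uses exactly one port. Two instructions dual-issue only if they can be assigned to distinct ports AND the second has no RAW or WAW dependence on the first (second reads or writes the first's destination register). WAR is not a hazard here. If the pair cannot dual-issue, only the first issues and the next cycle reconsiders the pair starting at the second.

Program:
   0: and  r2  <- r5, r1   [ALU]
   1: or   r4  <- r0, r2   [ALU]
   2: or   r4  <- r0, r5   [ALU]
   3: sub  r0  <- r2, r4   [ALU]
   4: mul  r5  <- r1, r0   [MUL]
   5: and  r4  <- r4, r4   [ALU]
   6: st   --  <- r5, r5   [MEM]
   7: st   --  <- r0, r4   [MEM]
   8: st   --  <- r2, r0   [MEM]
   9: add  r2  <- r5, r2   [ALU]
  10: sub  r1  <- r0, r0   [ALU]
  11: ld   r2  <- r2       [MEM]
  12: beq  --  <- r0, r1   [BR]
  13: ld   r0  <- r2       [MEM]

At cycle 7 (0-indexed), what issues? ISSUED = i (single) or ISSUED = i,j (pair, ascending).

c0: i0 and  RAW r2
c1: i1 or  WAW r4
c2: i2 or  RAW r4
c3: i3 sub  RAW r0
c4: i4+i5 mul/and  2-wide
c5: i6 st  no-port MEM/MEM
c6: i7 st  no-port MEM/MEM
c7: i8+i9 st/add  2-wide
c8: i10+i11 sub/ld  2-wide
c9: i12 beq  no-port BR/MEM
c10: i13 ld  tail

ISSUED = 8,9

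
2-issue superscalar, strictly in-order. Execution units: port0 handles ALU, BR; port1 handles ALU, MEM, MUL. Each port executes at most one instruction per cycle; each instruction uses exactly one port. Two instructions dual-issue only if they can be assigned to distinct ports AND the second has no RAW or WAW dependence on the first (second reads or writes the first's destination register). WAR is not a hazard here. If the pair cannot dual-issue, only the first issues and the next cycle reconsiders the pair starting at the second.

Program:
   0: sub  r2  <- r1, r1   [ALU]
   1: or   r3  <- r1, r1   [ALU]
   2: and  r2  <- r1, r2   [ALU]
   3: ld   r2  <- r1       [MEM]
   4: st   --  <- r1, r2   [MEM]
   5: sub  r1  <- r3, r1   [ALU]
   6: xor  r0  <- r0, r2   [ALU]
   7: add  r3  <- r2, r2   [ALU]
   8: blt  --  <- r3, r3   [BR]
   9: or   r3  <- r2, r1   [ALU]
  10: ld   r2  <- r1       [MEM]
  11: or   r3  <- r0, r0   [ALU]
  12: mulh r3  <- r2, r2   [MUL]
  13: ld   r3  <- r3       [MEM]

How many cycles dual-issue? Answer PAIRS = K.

0. sub or @i0+i1  | 2-wide
1. and @i2  | WAW r2
2. ld @i3  | no-port MEM/MEM
3. st sub @i4+i5  | 2-wide
4. xor add @i6+i7  | 2-wide
5. blt or @i8+i9  | 2-wide
6. ld or @i10+i11  | 2-wide
7. mulh @i12  | no-port MUL/MEM
8. ld @i13  | tail

PAIRS = 5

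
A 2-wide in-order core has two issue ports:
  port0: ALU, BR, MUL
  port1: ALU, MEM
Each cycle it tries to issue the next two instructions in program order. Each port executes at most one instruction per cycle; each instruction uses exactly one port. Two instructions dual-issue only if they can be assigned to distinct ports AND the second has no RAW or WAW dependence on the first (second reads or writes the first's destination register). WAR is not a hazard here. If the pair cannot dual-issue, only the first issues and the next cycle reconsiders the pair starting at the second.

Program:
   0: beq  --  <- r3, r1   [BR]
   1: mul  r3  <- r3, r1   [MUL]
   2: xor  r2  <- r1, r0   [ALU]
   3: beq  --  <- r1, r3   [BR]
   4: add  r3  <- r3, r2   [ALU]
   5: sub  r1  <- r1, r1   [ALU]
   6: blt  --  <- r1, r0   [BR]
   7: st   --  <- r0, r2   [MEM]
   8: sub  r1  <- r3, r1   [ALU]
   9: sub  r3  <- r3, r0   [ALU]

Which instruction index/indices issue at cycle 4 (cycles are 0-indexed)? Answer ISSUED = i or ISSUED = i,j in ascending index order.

ISSUED = 6,7

t=0 i0:beq ; no-port BR/MUL
t=1 i1+i2:mul/xor ; 2-wide
t=2 i3+i4:beq/add ; 2-wide
t=3 i5:sub ; RAW r1
t=4 i6+i7:blt/st ; 2-wide
t=5 i8+i9:sub/sub ; 2-wide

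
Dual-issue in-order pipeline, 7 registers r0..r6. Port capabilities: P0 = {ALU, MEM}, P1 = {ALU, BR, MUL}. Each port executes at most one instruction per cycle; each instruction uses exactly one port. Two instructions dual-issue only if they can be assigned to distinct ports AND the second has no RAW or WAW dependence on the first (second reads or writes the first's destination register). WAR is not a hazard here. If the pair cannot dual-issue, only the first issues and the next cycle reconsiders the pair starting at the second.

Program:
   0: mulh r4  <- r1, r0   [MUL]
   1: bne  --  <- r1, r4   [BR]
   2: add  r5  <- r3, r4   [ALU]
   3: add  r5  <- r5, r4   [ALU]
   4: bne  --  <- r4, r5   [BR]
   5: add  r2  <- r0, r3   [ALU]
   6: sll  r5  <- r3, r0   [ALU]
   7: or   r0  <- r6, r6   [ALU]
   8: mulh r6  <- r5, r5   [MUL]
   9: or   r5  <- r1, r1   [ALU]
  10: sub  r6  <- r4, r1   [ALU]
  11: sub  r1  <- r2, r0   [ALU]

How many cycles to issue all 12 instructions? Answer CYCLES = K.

CYCLES = 7

[0] i0  mulh  -- no-port MUL/BR
[1] i1,i2  bne/add  -- pair
[2] i3  add  -- RAW r5
[3] i4,i5  bne/add  -- pair
[4] i6,i7  sll/or  -- pair
[5] i8,i9  mulh/or  -- pair
[6] i10,i11  sub/sub  -- pair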